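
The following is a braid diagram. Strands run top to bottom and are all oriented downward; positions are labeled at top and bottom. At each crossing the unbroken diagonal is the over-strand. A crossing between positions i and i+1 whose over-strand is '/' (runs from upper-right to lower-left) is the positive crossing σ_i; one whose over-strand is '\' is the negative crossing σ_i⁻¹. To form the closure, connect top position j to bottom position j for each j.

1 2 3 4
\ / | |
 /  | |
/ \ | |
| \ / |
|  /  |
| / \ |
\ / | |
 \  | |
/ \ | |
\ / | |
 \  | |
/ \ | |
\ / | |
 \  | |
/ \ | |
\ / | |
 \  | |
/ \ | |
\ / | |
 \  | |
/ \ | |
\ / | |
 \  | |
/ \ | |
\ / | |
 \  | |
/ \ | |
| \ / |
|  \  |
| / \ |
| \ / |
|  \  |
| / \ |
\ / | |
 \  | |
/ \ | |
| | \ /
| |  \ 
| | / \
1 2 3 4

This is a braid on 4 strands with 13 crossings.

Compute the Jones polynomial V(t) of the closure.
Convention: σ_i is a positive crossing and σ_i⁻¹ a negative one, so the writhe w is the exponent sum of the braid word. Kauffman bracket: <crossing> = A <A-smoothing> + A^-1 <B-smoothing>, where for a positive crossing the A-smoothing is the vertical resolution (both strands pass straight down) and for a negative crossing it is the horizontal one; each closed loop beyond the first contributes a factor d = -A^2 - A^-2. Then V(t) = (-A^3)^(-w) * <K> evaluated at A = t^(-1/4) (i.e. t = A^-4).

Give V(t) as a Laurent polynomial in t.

t^-3 + t^-5 - t^-6 + t^-7 - t^-8 + t^-9 - t^-10

Derivation:
Reading the diagram top to bottom ('/'-over between positions i,i+1 = s_i, '\'-over = s_i^-1): braid word = s1 s2 s1^-1 s1^-1 s1^-1 s1^-1 s1^-1 s1^-1 s1^-1 s2^-1 s2^-1 s1^-1 s3^-1.
The presented braid s1 s2 s1^-1 s1^-1 s1^-1 s1^-1 s1^-1 s1^-1 s1^-1 s2^-1 s2^-1 s1^-1 s3^-1 on 4 strands reduces by inverse Markov moves (closure unchanged at each step):
  Destabilize: the word has the form β·s3^-1 where s3^-1 occurs only as the final letter (β ∈ B_3); drop it and the last strand → 3 strands.
  Deconjugate: the word is γ·β·γ⁻¹ with γ = s1 s2 (prefix) and γ⁻¹ = s2^-1 s1^-1 (suffix); strip both.
  Destabilize: the word has the form β·s2^-1 where s2^-1 occurs only as the final letter (β ∈ B_2); drop it and the last strand → 2 strands.
Reduced to β = s1^-1 s1^-1 s1^-1 s1^-1 s1^-1 s1^-1 s1^-1 on 2 strands, 7 crossings.
Compute on β:
Braid: s1^-1 s1^-1 s1^-1 s1^-1 s1^-1 s1^-1 s1^-1 on 2 strands, 7 crossings.
Writhe w = (#positive) - (#negative) = 0 - 7 = -7.
Computing the Kauffman bracket via state sum. There are 2^7 = 128 states.
Smooth each crossing (0=||, 1=⌣⌢); contribution A^(Σ sign_k(1-2s_k)) * d^(L-1).
Tabulate the states by total A-exponent and number of loops L (A-exp: L × count):
  A^7: L=7 ×1
  A^5: L=6 ×7
  A^3: L=5 ×21
  A^1: L=4 ×35
  A^-1: L=3 ×35
  A^-3: L=2 ×21
  A^-5: L=1 ×7
  A^-7: L=2 ×1
Each group contributes A^e * Σ count * d^(L-1):
Powers of d = -A^2 - A^-2: d^2 = A^4 + 2 + A^-4; d^3 = -A^6 - 3*A^2 - 3*A^-2 - A^-6; d^4 = A^8 + 4*A^4 + 6 + 4*A^-4 + A^-8; d^5 = -A^10 - 5*A^6 - 10*A^2 - 10*A^-2 - 5*A^-6 - A^-10; d^6 = A^12 + 6*A^8 + 15*A^4 + 20 + 15*A^-4 + 6*A^-8 + A^-12.
  A^7 * (d^6) = A^19 + 6*A^15 + 15*A^11 + 20*A^7 + 15*A^3 + 6*A^-1 + A^-5
  A^5 * (7*d^5) = -7*A^15 - 35*A^11 - 70*A^7 - 70*A^3 - 35*A^-1 - 7*A^-5
  A^3 * (21*d^4) = 21*A^11 + 84*A^7 + 126*A^3 + 84*A^-1 + 21*A^-5
  A^1 * (35*d^3) = -35*A^7 - 105*A^3 - 105*A^-1 - 35*A^-5
  A^-1 * (35*d^2) = 35*A^3 + 70*A^-1 + 35*A^-5
  A^-3 * (21*d) = -21*A^-1 - 21*A^-5
  A^-5 * (7) = 7*A^-5
  A^-7 * (d) = -A^-5 - A^-9
Summing the groups: <K> = A^19 - A^15 + A^11 - A^7 + A^3 - A^-1 - A^-9
Normalise by the writhe: (-A^3)^(-w) = (-A^3)^(7) = -A^21, so f(A) = -A^21 * <K> = -A^40 + A^36 - A^32 + A^28 - A^24 + A^20 + A^12.
Substitute A = t^(-1/4), i.e. A^e → t^(-e/4): V(t) = t^-3 + t^-5 - t^-6 + t^-7 - t^-8 + t^-9 - t^-10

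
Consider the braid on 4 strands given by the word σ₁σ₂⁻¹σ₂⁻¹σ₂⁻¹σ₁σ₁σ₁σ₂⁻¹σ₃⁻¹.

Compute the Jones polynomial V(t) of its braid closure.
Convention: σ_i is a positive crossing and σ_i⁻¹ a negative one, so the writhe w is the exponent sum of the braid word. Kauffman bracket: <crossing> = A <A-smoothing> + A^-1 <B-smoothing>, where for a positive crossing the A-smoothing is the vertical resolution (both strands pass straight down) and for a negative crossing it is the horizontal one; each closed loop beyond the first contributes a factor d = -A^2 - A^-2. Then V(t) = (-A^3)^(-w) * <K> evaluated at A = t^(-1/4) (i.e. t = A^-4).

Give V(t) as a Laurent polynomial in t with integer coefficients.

t^4 - 2*t^3 + 3*t^2 - 4*t + 5 - 4*t^-1 + 3*t^-2 - 2*t^-3 + t^-4

Derivation:
The presented braid s1 s2^-1 s2^-1 s2^-1 s1 s1 s1 s2^-1 s3^-1 on 4 strands reduces by inverse Markov moves (closure unchanged at each step):
  Destabilize: the word has the form β·s3^-1 where s3^-1 occurs only as the final letter (β ∈ B_3); drop it and the last strand → 3 strands.
Reduced to β = s1 s2^-1 s2^-1 s2^-1 s1 s1 s1 s2^-1 on 3 strands, 8 crossings.
Compute on β:
Braid: s1 s2^-1 s2^-1 s2^-1 s1 s1 s1 s2^-1 on 3 strands, 8 crossings.
Writhe w = (#positive) - (#negative) = 4 - 4 = 0.
Computing the Kauffman bracket via state sum. There are 2^8 = 256 states.
Smooth each crossing (0=||, 1=⌣⌢); contribution A^(Σ sign_k(1-2s_k)) * d^(L-1).
Tabulate the states by total A-exponent and number of loops L (A-exp: L × count):
  A^8: L=5 ×1
  A^6: L=4 ×8
  A^4: L=3 ×25, L=5 ×3
  A^2: L=2 ×37, L=4 ×18, L=6 ×1
  A^0: L=1 ×25, L=3 ×37, L=5 ×8
  A^-2: L=2 ×37, L=4 ×18, L=6 ×1
  A^-4: L=3 ×25, L=5 ×3
  A^-6: L=4 ×8
  A^-8: L=5 ×1
Each group contributes A^e * Σ count * d^(L-1):
Powers of d = -A^2 - A^-2: d^2 = A^4 + 2 + A^-4; d^3 = -A^6 - 3*A^2 - 3*A^-2 - A^-6; d^4 = A^8 + 4*A^4 + 6 + 4*A^-4 + A^-8; d^5 = -A^10 - 5*A^6 - 10*A^2 - 10*A^-2 - 5*A^-6 - A^-10.
  A^8 * (d^4) = A^16 + 4*A^12 + 6*A^8 + 4*A^4 + 1
  A^6 * (8*d^3) = -8*A^12 - 24*A^8 - 24*A^4 - 8
  A^4 * (25*d^2 + 3*d^4) = 3*A^12 + 37*A^8 + 68*A^4 + 37 + 3*A^-4
  A^2 * (37*d + 18*d^3 + d^5) = -A^12 - 23*A^8 - 101*A^4 - 101 - 23*A^-4 - A^-8
  A^0 * (25 + 37*d^2 + 8*d^4) = 8*A^8 + 69*A^4 + 147 + 69*A^-4 + 8*A^-8
  A^-2 * (37*d + 18*d^3 + d^5) = -A^8 - 23*A^4 - 101 - 101*A^-4 - 23*A^-8 - A^-12
  A^-4 * (25*d^2 + 3*d^4) = 3*A^4 + 37 + 68*A^-4 + 37*A^-8 + 3*A^-12
  A^-6 * (8*d^3) = -8 - 24*A^-4 - 24*A^-8 - 8*A^-12
  A^-8 * (d^4) = 1 + 4*A^-4 + 6*A^-8 + 4*A^-12 + A^-16
Summing the groups: <K> = A^16 - 2*A^12 + 3*A^8 - 4*A^4 + 5 - 4*A^-4 + 3*A^-8 - 2*A^-12 + A^-16
Normalise by the writhe: (-A^3)^(-w) = (-A^3)^(0) = 1, so f(A) = 1 * <K> = A^16 - 2*A^12 + 3*A^8 - 4*A^4 + 5 - 4*A^-4 + 3*A^-8 - 2*A^-12 + A^-16.
Substitute A = t^(-1/4), i.e. A^e → t^(-e/4): V(t) = t^4 - 2*t^3 + 3*t^2 - 4*t + 5 - 4*t^-1 + 3*t^-2 - 2*t^-3 + t^-4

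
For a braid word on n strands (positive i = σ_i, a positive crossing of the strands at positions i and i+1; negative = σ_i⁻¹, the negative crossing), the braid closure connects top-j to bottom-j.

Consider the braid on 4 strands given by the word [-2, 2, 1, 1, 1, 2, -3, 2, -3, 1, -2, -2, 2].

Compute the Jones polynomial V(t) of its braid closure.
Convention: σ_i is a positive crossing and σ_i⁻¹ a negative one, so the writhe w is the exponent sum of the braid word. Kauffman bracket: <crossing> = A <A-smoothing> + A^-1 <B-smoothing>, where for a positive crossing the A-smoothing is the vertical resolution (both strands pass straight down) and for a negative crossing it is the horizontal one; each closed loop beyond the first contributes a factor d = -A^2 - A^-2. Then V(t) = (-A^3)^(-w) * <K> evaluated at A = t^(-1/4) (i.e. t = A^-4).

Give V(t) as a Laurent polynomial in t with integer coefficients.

The presented braid s2^-1 s2 s1 s1 s1 s2 s3^-1 s2 s3^-1 s1 s2^-1 s2^-1 s2 on 4 strands reduces by inverse Markov moves (closure unchanged at each step):
  Deconjugate: the word is γ·β·γ⁻¹ with γ = s2^-1 s2 (prefix) and γ⁻¹ = s2^-1 s2 (suffix); strip both.
Reduced to β = s1 s1 s1 s2 s3^-1 s2 s3^-1 s1 s2^-1 on 4 strands, 9 crossings.
Compute on β:
Braid: s1 s1 s1 s2 s3^-1 s2 s3^-1 s1 s2^-1 on 4 strands, 9 crossings.
Writhe w = (#positive) - (#negative) = 6 - 3 = 3.
Enumerate smoothing states for the bracket polynomial. There are 2^9 = 512 states.
For each crossing: s=0 is the vertical smoothing, s=1 horizontal. Crossing k contributes A^(sign_k * (1 - 2*s_k)); loop factor d = -A^2 - A^-2.
Tabulate the states by total A-exponent and number of loops L (A-exp: L × count):
  A^9: L=3 ×1
  A^7: L=2 ×7, L=4 ×2
  A^5: L=1 ×12, L=3 ×24
  A^3: L=2 ×66, L=4 ×18
  A^1: L=1 ×35, L=3 ×84, L=5 ×7
  A^-1: L=2 ×73, L=4 ×52, L=6 ×1
  A^-3: L=3 ×68, L=5 ×16
  A^-5: L=4 ×34, L=6 ×2
  A^-7: L=5 ×9
  A^-9: L=6 ×1
Each group contributes A^e * Σ count * d^(L-1):
Powers of d = -A^2 - A^-2: d^2 = A^4 + 2 + A^-4; d^3 = -A^6 - 3*A^2 - 3*A^-2 - A^-6; d^4 = A^8 + 4*A^4 + 6 + 4*A^-4 + A^-8; d^5 = -A^10 - 5*A^6 - 10*A^2 - 10*A^-2 - 5*A^-6 - A^-10.
  A^9 * (d^2) = A^13 + 2*A^9 + A^5
  A^7 * (7*d + 2*d^3) = -2*A^13 - 13*A^9 - 13*A^5 - 2*A
  A^5 * (12 + 24*d^2) = 24*A^9 + 60*A^5 + 24*A
  A^3 * (66*d + 18*d^3) = -18*A^9 - 120*A^5 - 120*A - 18*A^-3
  A^1 * (35 + 84*d^2 + 7*d^4) = 7*A^9 + 112*A^5 + 245*A + 112*A^-3 + 7*A^-7
  A^-1 * (73*d + 52*d^3 + d^5) = -A^9 - 57*A^5 - 239*A - 239*A^-3 - 57*A^-7 - A^-11
  A^-3 * (68*d^2 + 16*d^4) = 16*A^5 + 132*A + 232*A^-3 + 132*A^-7 + 16*A^-11
  A^-5 * (34*d^3 + 2*d^5) = -2*A^5 - 44*A - 122*A^-3 - 122*A^-7 - 44*A^-11 - 2*A^-15
  A^-7 * (9*d^4) = 9*A + 36*A^-3 + 54*A^-7 + 36*A^-11 + 9*A^-15
  A^-9 * (d^5) = -A - 5*A^-3 - 10*A^-7 - 10*A^-11 - 5*A^-15 - A^-19
Summing the groups: <K> = -A^13 + A^9 - 3*A^5 + 4*A - 4*A^-3 + 4*A^-7 - 3*A^-11 + 2*A^-15 - A^-19
Normalise by the writhe: (-A^3)^(-w) = (-A^3)^(-3) = -A^-9, so f(A) = -A^-9 * <K> = A^4 - 1 + 3*A^-4 - 4*A^-8 + 4*A^-12 - 4*A^-16 + 3*A^-20 - 2*A^-24 + A^-28.
Substitute A = t^(-1/4), i.e. A^e → t^(-e/4): V(t) = t^7 - 2*t^6 + 3*t^5 - 4*t^4 + 4*t^3 - 4*t^2 + 3*t - 1 + t^-1

Answer: t^7 - 2*t^6 + 3*t^5 - 4*t^4 + 4*t^3 - 4*t^2 + 3*t - 1 + t^-1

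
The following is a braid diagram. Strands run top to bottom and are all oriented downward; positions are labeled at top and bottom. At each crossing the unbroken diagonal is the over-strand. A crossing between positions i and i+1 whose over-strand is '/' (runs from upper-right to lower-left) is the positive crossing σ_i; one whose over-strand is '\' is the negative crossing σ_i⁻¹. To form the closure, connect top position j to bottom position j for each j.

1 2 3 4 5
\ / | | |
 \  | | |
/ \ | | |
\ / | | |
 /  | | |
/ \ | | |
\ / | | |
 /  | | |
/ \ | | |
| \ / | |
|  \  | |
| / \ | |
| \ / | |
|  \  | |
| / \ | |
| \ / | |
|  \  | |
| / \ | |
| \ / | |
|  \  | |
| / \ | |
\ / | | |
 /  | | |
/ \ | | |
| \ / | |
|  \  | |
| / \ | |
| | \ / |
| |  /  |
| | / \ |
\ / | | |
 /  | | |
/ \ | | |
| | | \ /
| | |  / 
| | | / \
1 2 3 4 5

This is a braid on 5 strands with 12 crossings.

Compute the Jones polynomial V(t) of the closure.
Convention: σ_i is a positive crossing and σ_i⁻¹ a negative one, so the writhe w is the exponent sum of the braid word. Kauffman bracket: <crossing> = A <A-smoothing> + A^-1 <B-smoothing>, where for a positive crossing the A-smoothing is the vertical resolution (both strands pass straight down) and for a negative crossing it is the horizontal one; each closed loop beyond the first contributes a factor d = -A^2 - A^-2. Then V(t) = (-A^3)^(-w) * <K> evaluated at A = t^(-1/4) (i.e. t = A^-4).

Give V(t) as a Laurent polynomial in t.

Reading the diagram top to bottom ('/'-over between positions i,i+1 = s_i, '\'-over = s_i^-1): braid word = s1^-1 s1 s1 s2^-1 s2^-1 s2^-1 s2^-1 s1 s2^-1 s3 s1 s4.
The presented braid s1^-1 s1 s1 s2^-1 s2^-1 s2^-1 s2^-1 s1 s2^-1 s3 s1 s4 on 5 strands reduces by inverse Markov moves (closure unchanged at each step):
  Destabilize: the word has the form β·s4 where s4 occurs only as the final letter (β ∈ B_4); drop it and the last strand → 4 strands.
  Deconjugate: the word is γ·β·γ⁻¹ with γ = s1^-1 (prefix) and γ⁻¹ = s1 (suffix); strip both.
  Destabilize: the word has the form β·s3 where s3 occurs only as the final letter (β ∈ B_3); drop it and the last strand → 3 strands.
Reduced to β = s1 s1 s2^-1 s2^-1 s2^-1 s2^-1 s1 s2^-1 on 3 strands, 8 crossings.
Compute on β:
Braid: s1 s1 s2^-1 s2^-1 s2^-1 s2^-1 s1 s2^-1 on 3 strands, 8 crossings.
Writhe w = (#positive) - (#negative) = 3 - 5 = -2.
Enumerate smoothing states for the bracket polynomial. There are 2^8 = 256 states.
For each crossing: s=0 is the vertical smoothing, s=1 horizontal. Crossing k contributes A^(sign_k * (1 - 2*s_k)); loop factor d = -A^2 - A^-2.
Tabulate the states by total A-exponent and number of loops L (A-exp: L × count):
  A^8: L=6 ×1
  A^6: L=5 ×8
  A^4: L=4 ×27, L=6 ×1
  A^2: L=3 ×48, L=5 ×8
  A^0: L=2 ×47, L=4 ×22, L=6 ×1
  A^-2: L=1 ×23, L=3 ×29, L=5 ×4
  A^-4: L=2 ×22, L=4 ×6
  A^-6: L=3 ×8
  A^-8: L=4 ×1
Each group contributes A^e * Σ count * d^(L-1):
Powers of d = -A^2 - A^-2: d^2 = A^4 + 2 + A^-4; d^3 = -A^6 - 3*A^2 - 3*A^-2 - A^-6; d^4 = A^8 + 4*A^4 + 6 + 4*A^-4 + A^-8; d^5 = -A^10 - 5*A^6 - 10*A^2 - 10*A^-2 - 5*A^-6 - A^-10.
  A^8 * (d^5) = -A^18 - 5*A^14 - 10*A^10 - 10*A^6 - 5*A^2 - A^-2
  A^6 * (8*d^4) = 8*A^14 + 32*A^10 + 48*A^6 + 32*A^2 + 8*A^-2
  A^4 * (27*d^3 + d^5) = -A^14 - 32*A^10 - 91*A^6 - 91*A^2 - 32*A^-2 - A^-6
  A^2 * (48*d^2 + 8*d^4) = 8*A^10 + 80*A^6 + 144*A^2 + 80*A^-2 + 8*A^-6
  A^0 * (47*d + 22*d^3 + d^5) = -A^10 - 27*A^6 - 123*A^2 - 123*A^-2 - 27*A^-6 - A^-10
  A^-2 * (23 + 29*d^2 + 4*d^4) = 4*A^6 + 45*A^2 + 105*A^-2 + 45*A^-6 + 4*A^-10
  A^-4 * (22*d + 6*d^3) = -6*A^2 - 40*A^-2 - 40*A^-6 - 6*A^-10
  A^-6 * (8*d^2) = 8*A^-2 + 16*A^-6 + 8*A^-10
  A^-8 * (d^3) = -A^-2 - 3*A^-6 - 3*A^-10 - A^-14
Summing the groups: <K> = -A^18 + 2*A^14 - 3*A^10 + 4*A^6 - 4*A^2 + 4*A^-2 - 2*A^-6 + 2*A^-10 - A^-14
Normalise by the writhe: (-A^3)^(-w) = (-A^3)^(2) = A^6, so f(A) = A^6 * <K> = -A^24 + 2*A^20 - 3*A^16 + 4*A^12 - 4*A^8 + 4*A^4 - 2 + 2*A^-4 - A^-8.
Substitute A = t^(-1/4), i.e. A^e → t^(-e/4): V(t) = -t^2 + 2*t - 2 + 4*t^-1 - 4*t^-2 + 4*t^-3 - 3*t^-4 + 2*t^-5 - t^-6

Answer: -t^2 + 2*t - 2 + 4*t^-1 - 4*t^-2 + 4*t^-3 - 3*t^-4 + 2*t^-5 - t^-6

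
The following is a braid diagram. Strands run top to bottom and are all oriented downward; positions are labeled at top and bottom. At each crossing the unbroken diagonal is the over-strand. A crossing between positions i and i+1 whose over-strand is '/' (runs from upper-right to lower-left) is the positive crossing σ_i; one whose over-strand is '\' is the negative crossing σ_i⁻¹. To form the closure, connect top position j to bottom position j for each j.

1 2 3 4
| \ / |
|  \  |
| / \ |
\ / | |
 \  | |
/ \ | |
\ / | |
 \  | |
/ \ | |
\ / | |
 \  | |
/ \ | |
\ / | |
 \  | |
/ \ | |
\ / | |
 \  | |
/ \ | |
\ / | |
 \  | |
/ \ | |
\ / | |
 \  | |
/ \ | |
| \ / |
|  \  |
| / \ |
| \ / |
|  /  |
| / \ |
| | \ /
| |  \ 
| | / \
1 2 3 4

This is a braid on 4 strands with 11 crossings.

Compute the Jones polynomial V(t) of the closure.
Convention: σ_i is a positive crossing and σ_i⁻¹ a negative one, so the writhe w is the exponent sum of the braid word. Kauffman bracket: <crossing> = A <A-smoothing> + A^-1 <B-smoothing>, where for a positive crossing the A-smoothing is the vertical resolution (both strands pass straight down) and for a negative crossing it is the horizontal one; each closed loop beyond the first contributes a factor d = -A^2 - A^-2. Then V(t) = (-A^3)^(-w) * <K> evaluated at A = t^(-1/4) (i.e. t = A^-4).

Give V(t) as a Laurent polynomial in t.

t^-3 + t^-5 - t^-6 + t^-7 - t^-8 + t^-9 - t^-10

Derivation:
Reading the diagram top to bottom ('/'-over between positions i,i+1 = s_i, '\'-over = s_i^-1): braid word = s2^-1 s1^-1 s1^-1 s1^-1 s1^-1 s1^-1 s1^-1 s1^-1 s2^-1 s2 s3^-1.
The presented braid s2^-1 s1^-1 s1^-1 s1^-1 s1^-1 s1^-1 s1^-1 s1^-1 s2^-1 s2 s3^-1 on 4 strands reduces by inverse Markov moves (closure unchanged at each step):
  Destabilize: the word has the form β·s3^-1 where s3^-1 occurs only as the final letter (β ∈ B_3); drop it and the last strand → 3 strands.
  Deconjugate: the word is γ·β·γ⁻¹ with γ = s2^-1 (prefix) and γ⁻¹ = s2 (suffix); strip both.
  Destabilize: the word has the form β·s2^-1 where s2^-1 occurs only as the final letter (β ∈ B_2); drop it and the last strand → 2 strands.
Reduced to β = s1^-1 s1^-1 s1^-1 s1^-1 s1^-1 s1^-1 s1^-1 on 2 strands, 7 crossings.
Compute on β:
Braid: s1^-1 s1^-1 s1^-1 s1^-1 s1^-1 s1^-1 s1^-1 on 2 strands, 7 crossings.
Writhe w = (#positive) - (#negative) = 0 - 7 = -7.
Enumerate smoothing states for the bracket polynomial. There are 2^7 = 128 states.
Each crossing splits two ways (0=vertical, 1=horizontal). The state's weight is A^(#A-smoothings - #B-smoothings) * d^(loops - 1).
Tabulate the states by total A-exponent and number of loops L (A-exp: L × count):
  A^7: L=7 ×1
  A^5: L=6 ×7
  A^3: L=5 ×21
  A^1: L=4 ×35
  A^-1: L=3 ×35
  A^-3: L=2 ×21
  A^-5: L=1 ×7
  A^-7: L=2 ×1
Each group contributes A^e * Σ count * d^(L-1):
Powers of d = -A^2 - A^-2: d^2 = A^4 + 2 + A^-4; d^3 = -A^6 - 3*A^2 - 3*A^-2 - A^-6; d^4 = A^8 + 4*A^4 + 6 + 4*A^-4 + A^-8; d^5 = -A^10 - 5*A^6 - 10*A^2 - 10*A^-2 - 5*A^-6 - A^-10; d^6 = A^12 + 6*A^8 + 15*A^4 + 20 + 15*A^-4 + 6*A^-8 + A^-12.
  A^7 * (d^6) = A^19 + 6*A^15 + 15*A^11 + 20*A^7 + 15*A^3 + 6*A^-1 + A^-5
  A^5 * (7*d^5) = -7*A^15 - 35*A^11 - 70*A^7 - 70*A^3 - 35*A^-1 - 7*A^-5
  A^3 * (21*d^4) = 21*A^11 + 84*A^7 + 126*A^3 + 84*A^-1 + 21*A^-5
  A^1 * (35*d^3) = -35*A^7 - 105*A^3 - 105*A^-1 - 35*A^-5
  A^-1 * (35*d^2) = 35*A^3 + 70*A^-1 + 35*A^-5
  A^-3 * (21*d) = -21*A^-1 - 21*A^-5
  A^-5 * (7) = 7*A^-5
  A^-7 * (d) = -A^-5 - A^-9
Summing the groups: <K> = A^19 - A^15 + A^11 - A^7 + A^3 - A^-1 - A^-9
Normalise by the writhe: (-A^3)^(-w) = (-A^3)^(7) = -A^21, so f(A) = -A^21 * <K> = -A^40 + A^36 - A^32 + A^28 - A^24 + A^20 + A^12.
Substitute A = t^(-1/4), i.e. A^e → t^(-e/4): V(t) = t^-3 + t^-5 - t^-6 + t^-7 - t^-8 + t^-9 - t^-10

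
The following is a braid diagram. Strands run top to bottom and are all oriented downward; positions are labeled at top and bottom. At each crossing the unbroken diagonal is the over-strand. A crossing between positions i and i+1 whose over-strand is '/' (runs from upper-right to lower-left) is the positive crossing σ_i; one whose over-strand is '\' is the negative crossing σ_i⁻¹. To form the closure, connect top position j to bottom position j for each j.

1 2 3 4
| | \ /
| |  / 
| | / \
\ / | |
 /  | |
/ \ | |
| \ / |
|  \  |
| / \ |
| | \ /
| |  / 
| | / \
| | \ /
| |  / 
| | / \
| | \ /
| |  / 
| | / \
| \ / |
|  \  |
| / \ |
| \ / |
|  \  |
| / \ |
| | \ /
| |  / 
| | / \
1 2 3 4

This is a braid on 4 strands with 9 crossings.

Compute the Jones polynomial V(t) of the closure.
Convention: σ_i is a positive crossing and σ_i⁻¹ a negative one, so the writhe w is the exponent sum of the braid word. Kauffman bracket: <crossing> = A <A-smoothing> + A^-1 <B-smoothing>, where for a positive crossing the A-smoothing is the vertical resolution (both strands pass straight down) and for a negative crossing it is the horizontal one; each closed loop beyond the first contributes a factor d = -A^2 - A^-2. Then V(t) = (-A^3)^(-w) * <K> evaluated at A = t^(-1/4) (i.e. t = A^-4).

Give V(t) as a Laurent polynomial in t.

Reading the diagram top to bottom ('/'-over between positions i,i+1 = s_i, '\'-over = s_i^-1): braid word = s3 s1 s2^-1 s3 s3 s3 s2^-1 s2^-1 s3.
Braid: s3 s1 s2^-1 s3 s3 s3 s2^-1 s2^-1 s3 on 4 strands, 9 crossings.
Writhe w = (#positive) - (#negative) = 6 - 3 = 3.
State-sum expansion of <K>. There are 2^9 = 512 states.
For each crossing: s=0 is the vertical smoothing, s=1 horizontal. Crossing k contributes A^(sign_k * (1 - 2*s_k)); loop factor d = -A^2 - A^-2.
Tabulate the states by total A-exponent and number of loops L (A-exp: L × count):
  A^9: L=5 ×1
  A^7: L=4 ×9
  A^5: L=3 ×32, L=5 ×4
  A^3: L=2 ×51, L=4 ×32, L=6 ×1
  A^1: L=1 ×27, L=3 ×81, L=5 ×18
  A^-1: L=2 ×53, L=4 ×67, L=6 ×6
  A^-3: L=3 ×50, L=5 ×33, L=7 ×1
  A^-5: L=4 ×27, L=6 ×9
  A^-7: L=5 ×8, L=7 ×1
  A^-9: L=6 ×1
Each group contributes A^e * Σ count * d^(L-1):
Powers of d = -A^2 - A^-2: d^2 = A^4 + 2 + A^-4; d^3 = -A^6 - 3*A^2 - 3*A^-2 - A^-6; d^4 = A^8 + 4*A^4 + 6 + 4*A^-4 + A^-8; d^5 = -A^10 - 5*A^6 - 10*A^2 - 10*A^-2 - 5*A^-6 - A^-10; d^6 = A^12 + 6*A^8 + 15*A^4 + 20 + 15*A^-4 + 6*A^-8 + A^-12.
  A^9 * (d^4) = A^17 + 4*A^13 + 6*A^9 + 4*A^5 + A
  A^7 * (9*d^3) = -9*A^13 - 27*A^9 - 27*A^5 - 9*A
  A^5 * (32*d^2 + 4*d^4) = 4*A^13 + 48*A^9 + 88*A^5 + 48*A + 4*A^-3
  A^3 * (51*d + 32*d^3 + d^5) = -A^13 - 37*A^9 - 157*A^5 - 157*A - 37*A^-3 - A^-7
  A^1 * (27 + 81*d^2 + 18*d^4) = 18*A^9 + 153*A^5 + 297*A + 153*A^-3 + 18*A^-7
  A^-1 * (53*d + 67*d^3 + 6*d^5) = -6*A^9 - 97*A^5 - 314*A - 314*A^-3 - 97*A^-7 - 6*A^-11
  A^-3 * (50*d^2 + 33*d^4 + d^6) = A^9 + 39*A^5 + 197*A + 318*A^-3 + 197*A^-7 + 39*A^-11 + A^-15
  A^-5 * (27*d^3 + 9*d^5) = -9*A^5 - 72*A - 171*A^-3 - 171*A^-7 - 72*A^-11 - 9*A^-15
  A^-7 * (8*d^4 + d^6) = A^5 + 14*A + 47*A^-3 + 68*A^-7 + 47*A^-11 + 14*A^-15 + A^-19
  A^-9 * (d^5) = -A - 5*A^-3 - 10*A^-7 - 10*A^-11 - 5*A^-15 - A^-19
Summing the groups: <K> = A^17 - 2*A^13 + 3*A^9 - 5*A^5 + 4*A - 5*A^-3 + 4*A^-7 - 2*A^-11 + A^-15
Normalise by the writhe: (-A^3)^(-w) = (-A^3)^(-3) = -A^-9, so f(A) = -A^-9 * <K> = -A^8 + 2*A^4 - 3 + 5*A^-4 - 4*A^-8 + 5*A^-12 - 4*A^-16 + 2*A^-20 - A^-24.
Substitute A = t^(-1/4), i.e. A^e → t^(-e/4): V(t) = -t^6 + 2*t^5 - 4*t^4 + 5*t^3 - 4*t^2 + 5*t - 3 + 2*t^-1 - t^-2

Answer: -t^6 + 2*t^5 - 4*t^4 + 5*t^3 - 4*t^2 + 5*t - 3 + 2*t^-1 - t^-2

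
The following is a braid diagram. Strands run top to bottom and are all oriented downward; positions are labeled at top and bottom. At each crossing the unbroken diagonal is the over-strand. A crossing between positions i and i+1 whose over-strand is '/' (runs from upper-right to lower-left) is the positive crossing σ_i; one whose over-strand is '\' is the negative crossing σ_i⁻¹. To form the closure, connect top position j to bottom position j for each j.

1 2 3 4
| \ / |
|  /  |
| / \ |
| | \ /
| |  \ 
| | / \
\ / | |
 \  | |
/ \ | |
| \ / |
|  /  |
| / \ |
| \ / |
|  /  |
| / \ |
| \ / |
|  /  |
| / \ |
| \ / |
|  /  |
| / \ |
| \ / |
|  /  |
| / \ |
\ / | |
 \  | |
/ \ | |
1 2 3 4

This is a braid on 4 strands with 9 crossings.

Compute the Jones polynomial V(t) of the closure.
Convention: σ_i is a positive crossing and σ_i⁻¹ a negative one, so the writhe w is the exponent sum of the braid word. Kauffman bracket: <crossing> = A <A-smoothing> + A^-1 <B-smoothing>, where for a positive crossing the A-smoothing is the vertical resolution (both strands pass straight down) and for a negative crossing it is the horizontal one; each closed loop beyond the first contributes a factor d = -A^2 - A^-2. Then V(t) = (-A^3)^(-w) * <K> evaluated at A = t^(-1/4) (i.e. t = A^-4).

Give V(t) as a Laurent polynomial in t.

t^8 - 2*t^7 + 2*t^6 - 3*t^5 + 3*t^4 - 2*t^3 + 2*t^2 - t + 1

Derivation:
Reading the diagram top to bottom ('/'-over between positions i,i+1 = s_i, '\'-over = s_i^-1): braid word = s2 s3^-1 s1^-1 s2 s2 s2 s2 s2 s1^-1.
Braid: s2 s3^-1 s1^-1 s2 s2 s2 s2 s2 s1^-1 on 4 strands, 9 crossings.
Writhe w = (#positive) - (#negative) = 6 - 3 = 3.
Enumerate smoothing states for the bracket polynomial. There are 2^9 = 512 states.
Smooth each crossing (0=||, 1=⌣⌢); contribution A^(Σ sign_k(1-2s_k)) * d^(L-1).
Tabulate the states by total A-exponent and number of loops L (A-exp: L × count):
  A^9: L=3 ×1
  A^7: L=2 ×8, L=4 ×1
  A^5: L=1 ×17, L=3 ×19
  A^3: L=2 ×63, L=4 ×21
  A^1: L=3 ×111, L=5 ×15
  A^-1: L=4 ×120, L=6 ×6
  A^-3: L=5 ×83, L=7 ×1
  A^-5: L=6 ×36
  A^-7: L=7 ×9
  A^-9: L=8 ×1
Each group contributes A^e * Σ count * d^(L-1):
Powers of d = -A^2 - A^-2: d^2 = A^4 + 2 + A^-4; d^3 = -A^6 - 3*A^2 - 3*A^-2 - A^-6; d^4 = A^8 + 4*A^4 + 6 + 4*A^-4 + A^-8; d^5 = -A^10 - 5*A^6 - 10*A^2 - 10*A^-2 - 5*A^-6 - A^-10; d^6 = A^12 + 6*A^8 + 15*A^4 + 20 + 15*A^-4 + 6*A^-8 + A^-12; d^7 = -A^14 - 7*A^10 - 21*A^6 - 35*A^2 - 35*A^-2 - 21*A^-6 - 7*A^-10 - A^-14.
  A^9 * (d^2) = A^13 + 2*A^9 + A^5
  A^7 * (8*d + d^3) = -A^13 - 11*A^9 - 11*A^5 - A
  A^5 * (17 + 19*d^2) = 19*A^9 + 55*A^5 + 19*A
  A^3 * (63*d + 21*d^3) = -21*A^9 - 126*A^5 - 126*A - 21*A^-3
  A^1 * (111*d^2 + 15*d^4) = 15*A^9 + 171*A^5 + 312*A + 171*A^-3 + 15*A^-7
  A^-1 * (120*d^3 + 6*d^5) = -6*A^9 - 150*A^5 - 420*A - 420*A^-3 - 150*A^-7 - 6*A^-11
  A^-3 * (83*d^4 + d^6) = A^9 + 89*A^5 + 347*A + 518*A^-3 + 347*A^-7 + 89*A^-11 + A^-15
  A^-5 * (36*d^5) = -36*A^5 - 180*A - 360*A^-3 - 360*A^-7 - 180*A^-11 - 36*A^-15
  A^-7 * (9*d^6) = 9*A^5 + 54*A + 135*A^-3 + 180*A^-7 + 135*A^-11 + 54*A^-15 + 9*A^-19
  A^-9 * (d^7) = -A^5 - 7*A - 21*A^-3 - 35*A^-7 - 35*A^-11 - 21*A^-15 - 7*A^-19 - A^-23
Summing the groups: <K> = -A^9 + A^5 - 2*A + 2*A^-3 - 3*A^-7 + 3*A^-11 - 2*A^-15 + 2*A^-19 - A^-23
Normalise by the writhe: (-A^3)^(-w) = (-A^3)^(-3) = -A^-9, so f(A) = -A^-9 * <K> = 1 - A^-4 + 2*A^-8 - 2*A^-12 + 3*A^-16 - 3*A^-20 + 2*A^-24 - 2*A^-28 + A^-32.
Substitute A = t^(-1/4), i.e. A^e → t^(-e/4): V(t) = t^8 - 2*t^7 + 2*t^6 - 3*t^5 + 3*t^4 - 2*t^3 + 2*t^2 - t + 1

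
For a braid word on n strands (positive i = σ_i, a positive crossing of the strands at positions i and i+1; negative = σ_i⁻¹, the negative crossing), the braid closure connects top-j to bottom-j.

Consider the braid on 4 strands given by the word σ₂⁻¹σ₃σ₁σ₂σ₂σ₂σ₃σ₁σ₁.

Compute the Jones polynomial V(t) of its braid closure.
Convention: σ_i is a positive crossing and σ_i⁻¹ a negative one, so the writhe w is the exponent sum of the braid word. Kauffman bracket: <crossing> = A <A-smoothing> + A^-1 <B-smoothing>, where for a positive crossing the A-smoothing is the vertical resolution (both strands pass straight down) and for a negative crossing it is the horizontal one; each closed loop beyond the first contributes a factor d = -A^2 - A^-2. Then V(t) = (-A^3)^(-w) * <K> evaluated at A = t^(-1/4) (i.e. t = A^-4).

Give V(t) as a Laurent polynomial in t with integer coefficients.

t^10 - 3*t^9 + 4*t^8 - 6*t^7 + 6*t^6 - 5*t^5 + 5*t^4 - 2*t^3 + t^2

Derivation:
Braid: s2^-1 s3 s1 s2 s2 s2 s3 s1 s1 on 4 strands, 9 crossings.
Writhe w = (#positive) - (#negative) = 8 - 1 = 7.
Enumerate smoothing states for the bracket polynomial. There are 2^9 = 512 states.
For each crossing: s=0 is the vertical smoothing, s=1 horizontal. Crossing k contributes A^(sign_k * (1 - 2*s_k)); loop factor d = -A^2 - A^-2.
Tabulate the states by total A-exponent and number of loops L (A-exp: L × count):
  A^9: L=3 ×1
  A^7: L=2 ×5, L=4 ×4
  A^5: L=1 ×6, L=3 ×27, L=5 ×3
  A^3: L=2 ×57, L=4 ×26, L=6 ×1
  A^1: L=1 ×39, L=3 ×77, L=5 ×10
  A^-1: L=2 ×81, L=4 ×44, L=6 ×1
  A^-3: L=3 ×73, L=5 ×11
  A^-5: L=4 ×35, L=6 ×1
  A^-7: L=5 ×9
  A^-9: L=6 ×1
Each group contributes A^e * Σ count * d^(L-1):
Powers of d = -A^2 - A^-2: d^2 = A^4 + 2 + A^-4; d^3 = -A^6 - 3*A^2 - 3*A^-2 - A^-6; d^4 = A^8 + 4*A^4 + 6 + 4*A^-4 + A^-8; d^5 = -A^10 - 5*A^6 - 10*A^2 - 10*A^-2 - 5*A^-6 - A^-10.
  A^9 * (d^2) = A^13 + 2*A^9 + A^5
  A^7 * (5*d + 4*d^3) = -4*A^13 - 17*A^9 - 17*A^5 - 4*A
  A^5 * (6 + 27*d^2 + 3*d^4) = 3*A^13 + 39*A^9 + 78*A^5 + 39*A + 3*A^-3
  A^3 * (57*d + 26*d^3 + d^5) = -A^13 - 31*A^9 - 145*A^5 - 145*A - 31*A^-3 - A^-7
  A^1 * (39 + 77*d^2 + 10*d^4) = 10*A^9 + 117*A^5 + 253*A + 117*A^-3 + 10*A^-7
  A^-1 * (81*d + 44*d^3 + d^5) = -A^9 - 49*A^5 - 223*A - 223*A^-3 - 49*A^-7 - A^-11
  A^-3 * (73*d^2 + 11*d^4) = 11*A^5 + 117*A + 212*A^-3 + 117*A^-7 + 11*A^-11
  A^-5 * (35*d^3 + d^5) = -A^5 - 40*A - 115*A^-3 - 115*A^-7 - 40*A^-11 - A^-15
  A^-7 * (9*d^4) = 9*A + 36*A^-3 + 54*A^-7 + 36*A^-11 + 9*A^-15
  A^-9 * (d^5) = -A - 5*A^-3 - 10*A^-7 - 10*A^-11 - 5*A^-15 - A^-19
Summing the groups: <K> = -A^13 + 2*A^9 - 5*A^5 + 5*A - 6*A^-3 + 6*A^-7 - 4*A^-11 + 3*A^-15 - A^-19
Normalise by the writhe: (-A^3)^(-w) = (-A^3)^(-7) = -A^-21, so f(A) = -A^-21 * <K> = A^-8 - 2*A^-12 + 5*A^-16 - 5*A^-20 + 6*A^-24 - 6*A^-28 + 4*A^-32 - 3*A^-36 + A^-40.
Substitute A = t^(-1/4), i.e. A^e → t^(-e/4): V(t) = t^10 - 3*t^9 + 4*t^8 - 6*t^7 + 6*t^6 - 5*t^5 + 5*t^4 - 2*t^3 + t^2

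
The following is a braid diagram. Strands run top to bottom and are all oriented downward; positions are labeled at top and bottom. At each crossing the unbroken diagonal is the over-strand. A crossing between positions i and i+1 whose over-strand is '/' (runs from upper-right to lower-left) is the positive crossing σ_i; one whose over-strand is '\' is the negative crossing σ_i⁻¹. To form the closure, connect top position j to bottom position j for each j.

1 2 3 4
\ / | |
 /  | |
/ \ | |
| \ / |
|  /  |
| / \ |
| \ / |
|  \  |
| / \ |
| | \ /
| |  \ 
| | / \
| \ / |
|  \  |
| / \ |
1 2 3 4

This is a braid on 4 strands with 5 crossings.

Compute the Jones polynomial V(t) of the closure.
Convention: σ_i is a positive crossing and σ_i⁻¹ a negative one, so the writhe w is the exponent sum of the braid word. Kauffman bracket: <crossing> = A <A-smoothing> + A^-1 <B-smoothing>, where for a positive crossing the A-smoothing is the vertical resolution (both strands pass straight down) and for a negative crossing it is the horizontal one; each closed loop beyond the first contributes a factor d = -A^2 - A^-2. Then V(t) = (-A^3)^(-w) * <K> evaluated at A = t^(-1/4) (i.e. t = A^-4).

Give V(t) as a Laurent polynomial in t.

1

Derivation:
Reading the diagram top to bottom ('/'-over between positions i,i+1 = s_i, '\'-over = s_i^-1): braid word = s1 s2 s2^-1 s3^-1 s2^-1.
First cancel adjacent σ_i σ_i⁻¹ pairs (Reidemeister II — same braid, same closure): s1 s2 s2^-1 s3^-1 s2^-1 → s1 s3^-1 s2^-1.
Braid: s1 s3^-1 s2^-1 on 4 strands, 3 crossings.
Writhe w = (#positive) - (#negative) = 1 - 2 = -1.
Computing the Kauffman bracket via state sum. There are 2^3 = 8 states.
Each crossing splits two ways (0=vertical, 1=horizontal). The state's weight is A^(#A-smoothings - #B-smoothings) * d^(loops - 1).
  state 000: A-exp=-1, loops=4, term = A^-1 * d^3
  state 001: A-exp=+1, loops=3, term = A^1 * d^2
  state 010: A-exp=+1, loops=3, term = A^1 * d^2
  state 011: A-exp=+3, loops=2, term = A^3 * d^1
  state 100: A-exp=-3, loops=3, term = A^-3 * d^2
  state 101: A-exp=-1, loops=2, term = A^-1 * d^1
  state 110: A-exp=-1, loops=2, term = A^-1 * d^1
  state 111: A-exp=+1, loops=1, term = A^1 * d^0
Collect the terms by A-exponent (count of states per loop number):
Powers of d = -A^2 - A^-2: d^2 = A^4 + 2 + A^-4; d^3 = -A^6 - 3*A^2 - 3*A^-2 - A^-6.
  A^3 * (d) = -A^5 - A
  A^1 * (1 + 2*d^2) = 2*A^5 + 5*A + 2*A^-3
  A^-1 * (2*d + d^3) = -A^5 - 5*A - 5*A^-3 - A^-7
  A^-3 * (d^2) = A + 2*A^-3 + A^-7
Summing the groups: <K> = -A^-3
Normalise by the writhe: (-A^3)^(-w) = (-A^3)^(1) = -A^3, so f(A) = -A^3 * <K> = 1.
Substitute A = t^(-1/4), i.e. A^e → t^(-e/4): V(t) = 1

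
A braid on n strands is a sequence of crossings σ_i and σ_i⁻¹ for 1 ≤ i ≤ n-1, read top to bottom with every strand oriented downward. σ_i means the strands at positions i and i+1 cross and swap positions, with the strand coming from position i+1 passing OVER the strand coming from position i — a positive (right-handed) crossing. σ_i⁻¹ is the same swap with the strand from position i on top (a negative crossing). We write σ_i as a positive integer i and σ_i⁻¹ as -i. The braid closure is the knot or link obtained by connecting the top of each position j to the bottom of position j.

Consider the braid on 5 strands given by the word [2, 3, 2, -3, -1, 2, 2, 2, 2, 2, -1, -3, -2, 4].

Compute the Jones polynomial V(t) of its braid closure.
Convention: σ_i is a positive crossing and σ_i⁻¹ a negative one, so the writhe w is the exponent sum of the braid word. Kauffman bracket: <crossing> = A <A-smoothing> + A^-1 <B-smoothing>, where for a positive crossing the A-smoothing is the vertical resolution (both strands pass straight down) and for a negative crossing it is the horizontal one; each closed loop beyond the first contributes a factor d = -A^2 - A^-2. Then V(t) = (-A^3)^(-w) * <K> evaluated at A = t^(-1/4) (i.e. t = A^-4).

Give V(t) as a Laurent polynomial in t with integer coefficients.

t^8 - 2*t^7 + 2*t^6 - 3*t^5 + 3*t^4 - 2*t^3 + 2*t^2 - t + 1

Derivation:
The presented braid s2 s3 s2 s3^-1 s1^-1 s2 s2 s2 s2 s2 s1^-1 s3^-1 s2^-1 s4 on 5 strands reduces by inverse Markov moves (closure unchanged at each step):
  Destabilize: the word has the form β·s4 where s4 occurs only as the final letter (β ∈ B_4); drop it and the last strand → 4 strands.
  Deconjugate: the word is γ·β·γ⁻¹ with γ = s2 s3 (prefix) and γ⁻¹ = s3^-1 s2^-1 (suffix); strip both.
Reduced to β = s2 s3^-1 s1^-1 s2 s2 s2 s2 s2 s1^-1 on 4 strands, 9 crossings.
Compute on β:
Braid: s2 s3^-1 s1^-1 s2 s2 s2 s2 s2 s1^-1 on 4 strands, 9 crossings.
Writhe w = (#positive) - (#negative) = 6 - 3 = 3.
Enumerate smoothing states for the bracket polynomial. There are 2^9 = 512 states.
For each crossing: s=0 is the vertical smoothing, s=1 horizontal. Crossing k contributes A^(sign_k * (1 - 2*s_k)); loop factor d = -A^2 - A^-2.
Tabulate the states by total A-exponent and number of loops L (A-exp: L × count):
  A^9: L=3 ×1
  A^7: L=2 ×8, L=4 ×1
  A^5: L=1 ×17, L=3 ×19
  A^3: L=2 ×63, L=4 ×21
  A^1: L=3 ×111, L=5 ×15
  A^-1: L=4 ×120, L=6 ×6
  A^-3: L=5 ×83, L=7 ×1
  A^-5: L=6 ×36
  A^-7: L=7 ×9
  A^-9: L=8 ×1
Each group contributes A^e * Σ count * d^(L-1):
Powers of d = -A^2 - A^-2: d^2 = A^4 + 2 + A^-4; d^3 = -A^6 - 3*A^2 - 3*A^-2 - A^-6; d^4 = A^8 + 4*A^4 + 6 + 4*A^-4 + A^-8; d^5 = -A^10 - 5*A^6 - 10*A^2 - 10*A^-2 - 5*A^-6 - A^-10; d^6 = A^12 + 6*A^8 + 15*A^4 + 20 + 15*A^-4 + 6*A^-8 + A^-12; d^7 = -A^14 - 7*A^10 - 21*A^6 - 35*A^2 - 35*A^-2 - 21*A^-6 - 7*A^-10 - A^-14.
  A^9 * (d^2) = A^13 + 2*A^9 + A^5
  A^7 * (8*d + d^3) = -A^13 - 11*A^9 - 11*A^5 - A
  A^5 * (17 + 19*d^2) = 19*A^9 + 55*A^5 + 19*A
  A^3 * (63*d + 21*d^3) = -21*A^9 - 126*A^5 - 126*A - 21*A^-3
  A^1 * (111*d^2 + 15*d^4) = 15*A^9 + 171*A^5 + 312*A + 171*A^-3 + 15*A^-7
  A^-1 * (120*d^3 + 6*d^5) = -6*A^9 - 150*A^5 - 420*A - 420*A^-3 - 150*A^-7 - 6*A^-11
  A^-3 * (83*d^4 + d^6) = A^9 + 89*A^5 + 347*A + 518*A^-3 + 347*A^-7 + 89*A^-11 + A^-15
  A^-5 * (36*d^5) = -36*A^5 - 180*A - 360*A^-3 - 360*A^-7 - 180*A^-11 - 36*A^-15
  A^-7 * (9*d^6) = 9*A^5 + 54*A + 135*A^-3 + 180*A^-7 + 135*A^-11 + 54*A^-15 + 9*A^-19
  A^-9 * (d^7) = -A^5 - 7*A - 21*A^-3 - 35*A^-7 - 35*A^-11 - 21*A^-15 - 7*A^-19 - A^-23
Summing the groups: <K> = -A^9 + A^5 - 2*A + 2*A^-3 - 3*A^-7 + 3*A^-11 - 2*A^-15 + 2*A^-19 - A^-23
Normalise by the writhe: (-A^3)^(-w) = (-A^3)^(-3) = -A^-9, so f(A) = -A^-9 * <K> = 1 - A^-4 + 2*A^-8 - 2*A^-12 + 3*A^-16 - 3*A^-20 + 2*A^-24 - 2*A^-28 + A^-32.
Substitute A = t^(-1/4), i.e. A^e → t^(-e/4): V(t) = t^8 - 2*t^7 + 2*t^6 - 3*t^5 + 3*t^4 - 2*t^3 + 2*t^2 - t + 1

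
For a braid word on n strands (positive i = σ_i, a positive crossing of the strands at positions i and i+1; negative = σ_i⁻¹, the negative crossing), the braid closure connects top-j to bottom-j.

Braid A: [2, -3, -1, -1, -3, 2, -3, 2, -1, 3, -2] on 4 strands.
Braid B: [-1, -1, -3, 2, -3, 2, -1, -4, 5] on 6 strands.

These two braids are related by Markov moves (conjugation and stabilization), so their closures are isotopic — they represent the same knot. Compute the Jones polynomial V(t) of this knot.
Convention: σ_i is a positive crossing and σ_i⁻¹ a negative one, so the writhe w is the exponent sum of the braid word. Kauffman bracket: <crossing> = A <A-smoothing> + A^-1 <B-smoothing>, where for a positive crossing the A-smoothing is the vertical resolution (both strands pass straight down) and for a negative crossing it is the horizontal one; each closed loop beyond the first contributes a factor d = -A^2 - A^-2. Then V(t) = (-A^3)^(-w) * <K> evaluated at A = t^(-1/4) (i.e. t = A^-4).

t - 1 + 2*t^-1 - 3*t^-2 + 3*t^-3 - 2*t^-4 + 2*t^-5 - t^-6

Derivation:
Markov-equivalent braids have isotopic closures, hence identical knot invariants. Strip the Markov moves from each word to reach a common short braid β, then compute V(t) once on β.
Braid A: s2 s3^-1 s1^-1 s1^-1 s3^-1 s2 s3^-1 s2 s1^-1 s3 s2^-1 on 4 strands reduces by inverse Markov moves (closure unchanged at each step):
  Deconjugate: the word is γ·β·γ⁻¹ with γ = s2 s3^-1 (prefix) and γ⁻¹ = s3 s2^-1 (suffix); strip both.
Reduced to β = s1^-1 s1^-1 s3^-1 s2 s3^-1 s2 s1^-1 on 4 strands, 7 crossings.
Braid B: s1^-1 s1^-1 s3^-1 s2 s3^-1 s2 s1^-1 s4^-1 s5 on 6 strands reduces by inverse Markov moves (closure unchanged at each step):
  Destabilize: the word has the form β·s5 where s5 occurs only as the final letter (β ∈ B_5); drop it and the last strand → 5 strands.
  Destabilize: the word has the form β·s4^-1 where s4^-1 occurs only as the final letter (β ∈ B_4); drop it and the last strand → 4 strands.
Reduced to β = s1^-1 s1^-1 s3^-1 s2 s3^-1 s2 s1^-1 on 4 strands, 7 crossings.
Both give the same β = s1^-1 s1^-1 s3^-1 s2 s3^-1 s2 s1^-1 on 4 strands, so one state sum suffices:
Braid: s1^-1 s1^-1 s3^-1 s2 s3^-1 s2 s1^-1 on 4 strands, 7 crossings.
Writhe w = (#positive) - (#negative) = 2 - 5 = -3.
Enumerate smoothing states for the bracket polynomial. There are 2^7 = 128 states.
Smooth each crossing (0=||, 1=⌣⌢); contribution A^(Σ sign_k(1-2s_k)) * d^(L-1).
Tabulate the states by total A-exponent and number of loops L (A-exp: L × count):
  A^7: L=5 ×1
  A^5: L=4 ×7
  A^3: L=3 ×20, L=5 ×1
  A^1: L=2 ×27, L=4 ×8
  A^-1: L=1 ×15, L=3 ×19, L=5 ×1
  A^-3: L=2 ×17, L=4 ×4
  A^-5: L=3 ×7
  A^-7: L=4 ×1
Each group contributes A^e * Σ count * d^(L-1):
Powers of d = -A^2 - A^-2: d^2 = A^4 + 2 + A^-4; d^3 = -A^6 - 3*A^2 - 3*A^-2 - A^-6; d^4 = A^8 + 4*A^4 + 6 + 4*A^-4 + A^-8.
  A^7 * (d^4) = A^15 + 4*A^11 + 6*A^7 + 4*A^3 + A^-1
  A^5 * (7*d^3) = -7*A^11 - 21*A^7 - 21*A^3 - 7*A^-1
  A^3 * (20*d^2 + d^4) = A^11 + 24*A^7 + 46*A^3 + 24*A^-1 + A^-5
  A^1 * (27*d + 8*d^3) = -8*A^7 - 51*A^3 - 51*A^-1 - 8*A^-5
  A^-1 * (15 + 19*d^2 + d^4) = A^7 + 23*A^3 + 59*A^-1 + 23*A^-5 + A^-9
  A^-3 * (17*d + 4*d^3) = -4*A^3 - 29*A^-1 - 29*A^-5 - 4*A^-9
  A^-5 * (7*d^2) = 7*A^-1 + 14*A^-5 + 7*A^-9
  A^-7 * (d^3) = -A^-1 - 3*A^-5 - 3*A^-9 - A^-13
Summing the groups: <K> = A^15 - 2*A^11 + 2*A^7 - 3*A^3 + 3*A^-1 - 2*A^-5 + A^-9 - A^-13
Normalise by the writhe: (-A^3)^(-w) = (-A^3)^(3) = -A^9, so f(A) = -A^9 * <K> = -A^24 + 2*A^20 - 2*A^16 + 3*A^12 - 3*A^8 + 2*A^4 - 1 + A^-4.
Substitute A = t^(-1/4), i.e. A^e → t^(-e/4): V(t) = t - 1 + 2*t^-1 - 3*t^-2 + 3*t^-3 - 2*t^-4 + 2*t^-5 - t^-6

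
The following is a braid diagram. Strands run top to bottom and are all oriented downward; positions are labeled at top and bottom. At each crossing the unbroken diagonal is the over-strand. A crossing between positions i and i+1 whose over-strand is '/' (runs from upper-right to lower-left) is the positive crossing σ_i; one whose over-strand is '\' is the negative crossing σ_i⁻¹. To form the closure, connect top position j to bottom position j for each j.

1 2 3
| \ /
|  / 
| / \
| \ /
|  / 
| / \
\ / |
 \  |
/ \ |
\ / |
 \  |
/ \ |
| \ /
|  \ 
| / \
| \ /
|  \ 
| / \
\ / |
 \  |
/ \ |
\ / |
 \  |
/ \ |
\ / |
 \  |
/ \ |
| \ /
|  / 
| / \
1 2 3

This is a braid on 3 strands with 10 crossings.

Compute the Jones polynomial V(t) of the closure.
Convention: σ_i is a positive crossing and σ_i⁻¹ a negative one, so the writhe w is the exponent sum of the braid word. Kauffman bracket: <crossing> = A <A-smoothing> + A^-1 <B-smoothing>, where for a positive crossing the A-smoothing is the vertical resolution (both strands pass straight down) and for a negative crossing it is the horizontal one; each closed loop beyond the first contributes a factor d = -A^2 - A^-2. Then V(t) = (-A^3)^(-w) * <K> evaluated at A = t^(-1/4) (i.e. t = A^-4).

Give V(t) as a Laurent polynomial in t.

-1 + 3*t^-1 - 4*t^-2 + 6*t^-3 - 5*t^-4 + 5*t^-5 - 4*t^-6 + 2*t^-7 - t^-8

Derivation:
Reading the diagram top to bottom ('/'-over between positions i,i+1 = s_i, '\'-over = s_i^-1): braid word = s2 s2 s1^-1 s1^-1 s2^-1 s2^-1 s1^-1 s1^-1 s1^-1 s2.
Braid: s2 s2 s1^-1 s1^-1 s2^-1 s2^-1 s1^-1 s1^-1 s1^-1 s2 on 3 strands, 10 crossings.
Writhe w = (#positive) - (#negative) = 3 - 7 = -4.
State-sum expansion of <K>. There are 2^10 = 1024 states.
Each crossing splits two ways (0=vertical, 1=horizontal). The state's weight is A^(#A-smoothings - #B-smoothings) * d^(loops - 1).
Tabulate the states by total A-exponent and number of loops L (A-exp: L × count):
  A^10: L=6 ×1
  A^8: L=5 ×10
  A^6: L=4 ×41, L=6 ×4
  A^4: L=3 ×87, L=5 ×32, L=7 ×1
  A^2: L=2 ×97, L=4 ×100, L=6 ×13
  A^0: L=1 ×46, L=3 ×152, L=5 ×52, L=7 ×2
  A^-2: L=2 ×103, L=4 ×96, L=6 ×11
  A^-4: L=1 ×15, L=3 ×79, L=5 ×26
  A^-6: L=2 ×18, L=4 ×26, L=6 ×1
  A^-8: L=3 ×8, L=5 ×2
  A^-10: L=4 ×1
Each group contributes A^e * Σ count * d^(L-1):
Powers of d = -A^2 - A^-2: d^2 = A^4 + 2 + A^-4; d^3 = -A^6 - 3*A^2 - 3*A^-2 - A^-6; d^4 = A^8 + 4*A^4 + 6 + 4*A^-4 + A^-8; d^5 = -A^10 - 5*A^6 - 10*A^2 - 10*A^-2 - 5*A^-6 - A^-10; d^6 = A^12 + 6*A^8 + 15*A^4 + 20 + 15*A^-4 + 6*A^-8 + A^-12.
  A^10 * (d^5) = -A^20 - 5*A^16 - 10*A^12 - 10*A^8 - 5*A^4 - 1
  A^8 * (10*d^4) = 10*A^16 + 40*A^12 + 60*A^8 + 40*A^4 + 10
  A^6 * (41*d^3 + 4*d^5) = -4*A^16 - 61*A^12 - 163*A^8 - 163*A^4 - 61 - 4*A^-4
  A^4 * (87*d^2 + 32*d^4 + d^6) = A^16 + 38*A^12 + 230*A^8 + 386*A^4 + 230 + 38*A^-4 + A^-8
  A^2 * (97*d + 100*d^3 + 13*d^5) = -13*A^12 - 165*A^8 - 527*A^4 - 527 - 165*A^-4 - 13*A^-8
  A^0 * (46 + 152*d^2 + 52*d^4 + 2*d^6) = 2*A^12 + 64*A^8 + 390*A^4 + 702 + 390*A^-4 + 64*A^-8 + 2*A^-12
  A^-2 * (103*d + 96*d^3 + 11*d^5) = -11*A^8 - 151*A^4 - 501 - 501*A^-4 - 151*A^-8 - 11*A^-12
  A^-4 * (15 + 79*d^2 + 26*d^4) = 26*A^4 + 183 + 329*A^-4 + 183*A^-8 + 26*A^-12
  A^-6 * (18*d + 26*d^3 + d^5) = -A^4 - 31 - 106*A^-4 - 106*A^-8 - 31*A^-12 - A^-16
  A^-8 * (8*d^2 + 2*d^4) = 2 + 16*A^-4 + 28*A^-8 + 16*A^-12 + 2*A^-16
  A^-10 * (d^3) = -A^-4 - 3*A^-8 - 3*A^-12 - A^-16
Summing the groups: <K> = -A^20 + 2*A^16 - 4*A^12 + 5*A^8 - 5*A^4 + 6 - 4*A^-4 + 3*A^-8 - A^-12
Normalise by the writhe: (-A^3)^(-w) = (-A^3)^(4) = A^12, so f(A) = A^12 * <K> = -A^32 + 2*A^28 - 4*A^24 + 5*A^20 - 5*A^16 + 6*A^12 - 4*A^8 + 3*A^4 - 1.
Substitute A = t^(-1/4), i.e. A^e → t^(-e/4): V(t) = -1 + 3*t^-1 - 4*t^-2 + 6*t^-3 - 5*t^-4 + 5*t^-5 - 4*t^-6 + 2*t^-7 - t^-8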